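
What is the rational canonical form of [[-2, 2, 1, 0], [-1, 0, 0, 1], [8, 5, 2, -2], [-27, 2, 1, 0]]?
R = [[0, 0, 0, -25], [1, 0, 0, 0], [0, 1, 0, 10], [0, 0, 1, 0]]

The invariant factors of A (the non-unit diagonal entries of the Smith normal form of xI - A over ℚ[x]) are (x^2 - 5)^2, each dividing the next. The characteristic polynomial is their product, (x^2 - 5)^2.

The rational canonical form is the block-diagonal matrix of companion matrices C(f_i):
R = [[0, 0, 0, -25], [1, 0, 0, 0], [0, 1, 0, 10], [0, 0, 1, 0]].

Note the characteristic polynomial does not split into linear factors over ℚ, so A has no Jordan form over ℚ; the rational canonical form exists over any field.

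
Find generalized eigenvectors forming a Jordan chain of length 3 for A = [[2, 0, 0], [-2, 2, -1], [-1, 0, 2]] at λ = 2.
We seek v_1 ∈ ker((A - 2I)^3) \ ker((A - 2I)^2), then set v_{i+1} = (A - 2I) v_i.

One such chain is v_1 = [[-1, -1, 1]]^T, v_2 = [[0, 1, 1]]^T, v_3 = [[0, -1, 0]]^T. Check: (A - 2I) v_3 = [[0, 0, 0]]^T = 0.

v_1 = [[-1, -1, 1]]^T, v_2 = [[0, 1, 1]]^T, v_3 = [[0, -1, 0]]^T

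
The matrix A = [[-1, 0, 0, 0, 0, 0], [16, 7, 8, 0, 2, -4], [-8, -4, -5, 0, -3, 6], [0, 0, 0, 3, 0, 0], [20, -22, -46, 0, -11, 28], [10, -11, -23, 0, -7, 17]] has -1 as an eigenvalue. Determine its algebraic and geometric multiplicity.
The characteristic polynomial is (x - 3)^4(x + 1)^2, so the factor x + 1 appears with exponent 2: the algebraic multiplicity is 2.

rank(A + I) = 4, so the eigenspace has dimension 6 - 4 = 2: the geometric multiplicity is 2.

algebraic multiplicity 2, geometric multiplicity 2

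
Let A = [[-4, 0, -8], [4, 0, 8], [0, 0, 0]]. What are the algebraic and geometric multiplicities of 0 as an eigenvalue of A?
The characteristic polynomial is x^2(x + 4), so the factor x appears with exponent 2: the algebraic multiplicity is 2.

rank(A) = 1, so the eigenspace has dimension 3 - 1 = 2: the geometric multiplicity is 2.

algebraic multiplicity 2, geometric multiplicity 2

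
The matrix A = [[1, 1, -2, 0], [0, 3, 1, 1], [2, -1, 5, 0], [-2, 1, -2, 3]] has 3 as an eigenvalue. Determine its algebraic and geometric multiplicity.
algebraic multiplicity 4, geometric multiplicity 2

The characteristic polynomial is (x - 3)^4, so the factor x - 3 appears with exponent 4: the algebraic multiplicity is 4.

rank(A - 3I) = 2, so the eigenspace has dimension 4 - 2 = 2: the geometric multiplicity is 2.

Since 2 < 4, A is not diagonalizable.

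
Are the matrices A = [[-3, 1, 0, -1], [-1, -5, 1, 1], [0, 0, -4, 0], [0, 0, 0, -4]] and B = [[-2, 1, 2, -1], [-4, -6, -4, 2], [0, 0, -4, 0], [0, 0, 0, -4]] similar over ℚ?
Both have characteristic polynomial (x + 4)^4, but the minimal polynomial of A is (x + 4)^3 while the minimal polynomial of B is (x + 4)^2. The minimal polynomial is a similarity invariant, so A and B are not similar.

No.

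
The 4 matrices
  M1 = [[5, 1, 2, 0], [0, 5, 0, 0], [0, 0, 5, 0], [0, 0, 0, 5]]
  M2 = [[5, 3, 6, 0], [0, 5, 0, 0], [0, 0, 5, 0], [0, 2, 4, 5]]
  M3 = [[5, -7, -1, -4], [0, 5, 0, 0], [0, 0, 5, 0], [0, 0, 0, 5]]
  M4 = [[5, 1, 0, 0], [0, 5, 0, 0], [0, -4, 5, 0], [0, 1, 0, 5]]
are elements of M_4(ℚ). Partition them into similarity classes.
1 class: {M1, M2, M3, M4}

Characteristic polynomials: χ_{M1} = (x - 5)^4, χ_{M2} = (x - 5)^4, χ_{M3} = (x - 5)^4, χ_{M4} = (x - 5)^4.

{M1, M2, M3, M4}: invariant factors x - 5, x - 5, (x - 5)^2.

Matrices are similar if and only if their invariant-factor lists agree; the partition into similarity classes is {M1, M2, M3, M4}.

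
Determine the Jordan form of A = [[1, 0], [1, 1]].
J = [[1, 1], [0, 1]]

The characteristic polynomial is det(xI - A) = (x - 1)^2, so the eigenvalues are 1 (algebraic multiplicity 2).

For λ = 1: rank(A - I) = 1, rank((A - I)^2) = 0. The eigenspace has dimension 2 - 1 = 1, so there is 1 Jordan block; the rank sequence gives block sizes [2].

Assembling the blocks gives the Jordan form J above.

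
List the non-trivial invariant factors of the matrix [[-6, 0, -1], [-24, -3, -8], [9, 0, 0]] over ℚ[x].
x + 3, (x + 3)^2

The Jordan structure of A has elementary divisors (x + 3)^2, (x + 3). Arranging the block sizes at each eigenvalue in decreasing order and taking row products gives the invariant factors.

Invariant factors (smallest first, each dividing the next): x + 3, (x + 3)^2.

Check: the last factor (x + 3)^2 is the minimal polynomial, and the product (x + 3)^3 is the characteristic polynomial.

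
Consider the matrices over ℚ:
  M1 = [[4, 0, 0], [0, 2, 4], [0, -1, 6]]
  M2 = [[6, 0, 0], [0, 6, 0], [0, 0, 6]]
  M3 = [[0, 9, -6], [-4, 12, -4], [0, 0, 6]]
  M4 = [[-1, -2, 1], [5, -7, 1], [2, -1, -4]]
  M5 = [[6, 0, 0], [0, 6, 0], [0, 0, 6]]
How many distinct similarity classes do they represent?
Characteristic polynomials: χ_{M1} = (x - 4)^3, χ_{M2} = (x - 6)^3, χ_{M3} = (x - 6)^3, χ_{M4} = (x + 4)^3, χ_{M5} = (x - 6)^3.

{M1}: invariant factors x - 4, (x - 4)^2.

{M2, M5}: invariant factors x - 6, x - 6, x - 6.

{M3}: invariant factors x - 6, (x - 6)^2.

{M4}: invariant factors (x + 4)^3.

Matrices are similar if and only if their invariant-factor lists agree; the partition into similarity classes is {M1}, {M2, M5}, {M3}, {M4}.

4 classes: {M1}, {M2, M5}, {M3}, {M4}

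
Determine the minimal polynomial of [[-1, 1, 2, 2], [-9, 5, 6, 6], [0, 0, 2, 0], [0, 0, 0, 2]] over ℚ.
The characteristic polynomial factors as (x - 2)^4. The minimal polynomial is ∏(x - λ)^{k_λ} where k_λ is the size of the largest Jordan block at λ.

For λ = 2: rank(A - 2I) = 1, and the largest Jordan block has size 2 (the smallest k with rank((A - 2I)^k) = rank((A - 2I)^(k+1))).

So m_A(x) = (x - 2)^2.

m_A(x) = (x - 2)^2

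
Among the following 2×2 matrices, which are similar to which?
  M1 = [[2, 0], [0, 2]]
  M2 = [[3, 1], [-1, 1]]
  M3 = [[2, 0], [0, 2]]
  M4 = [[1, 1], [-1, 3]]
2 classes: {M1, M3}, {M2, M4}

Characteristic polynomials: χ_{M1} = (x - 2)^2, χ_{M2} = (x - 2)^2, χ_{M3} = (x - 2)^2, χ_{M4} = (x - 2)^2.

{M1, M3}: invariant factors x - 2, x - 2.

{M2, M4}: invariant factors (x - 2)^2.

Matrices are similar if and only if their invariant-factor lists agree; the partition into similarity classes is {M1, M3}, {M2, M4}.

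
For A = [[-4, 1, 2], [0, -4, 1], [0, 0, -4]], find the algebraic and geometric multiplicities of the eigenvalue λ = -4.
The characteristic polynomial is (x + 4)^3, so the factor x + 4 appears with exponent 3: the algebraic multiplicity is 3.

rank(A + 4I) = 2, so the eigenspace has dimension 3 - 2 = 1: the geometric multiplicity is 1.

Since 1 < 3, A is not diagonalizable.

algebraic multiplicity 3, geometric multiplicity 1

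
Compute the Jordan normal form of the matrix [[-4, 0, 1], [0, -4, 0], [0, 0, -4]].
J = [[-4, 1, 0], [0, -4, 0], [0, 0, -4]]

The characteristic polynomial is det(xI - A) = (x + 4)^3, so the eigenvalues are -4 (algebraic multiplicity 3).

For λ = -4: rank(A + 4I) = 1, rank((A + 4I)^2) = 0. The eigenspace has dimension 3 - 1 = 2, so there are 2 Jordan blocks; the rank sequence gives block sizes [2, 1].

Assembling the blocks gives the Jordan form J above.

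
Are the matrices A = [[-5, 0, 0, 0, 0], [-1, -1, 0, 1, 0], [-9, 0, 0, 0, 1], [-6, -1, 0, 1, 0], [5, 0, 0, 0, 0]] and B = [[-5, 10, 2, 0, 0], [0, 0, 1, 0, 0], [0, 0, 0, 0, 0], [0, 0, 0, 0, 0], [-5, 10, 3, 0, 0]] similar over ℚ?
Both have characteristic polynomial x^4(x + 5) and minimal polynomial x^2(x + 5). But rank(A) = 3 for A while rank(B) = 2 for B, so the number of Jordan blocks at λ = 0 differs. A and B are not similar.

No.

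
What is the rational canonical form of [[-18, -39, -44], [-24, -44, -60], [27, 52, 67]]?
The invariant factors of A (the non-unit diagonal entries of the Smith normal form of xI - A over ℚ[x]) are (x - 3)(x^2 - 2x + 4), each dividing the next. The characteristic polynomial is their product, (x - 3)(x^2 - 2x + 4).

The rational canonical form is the block-diagonal matrix of companion matrices C(f_i):
R = [[0, 0, 12], [1, 0, -10], [0, 1, 5]].

Note the characteristic polynomial does not split into linear factors over ℚ, so A has no Jordan form over ℚ; the rational canonical form exists over any field.

R = [[0, 0, 12], [1, 0, -10], [0, 1, 5]]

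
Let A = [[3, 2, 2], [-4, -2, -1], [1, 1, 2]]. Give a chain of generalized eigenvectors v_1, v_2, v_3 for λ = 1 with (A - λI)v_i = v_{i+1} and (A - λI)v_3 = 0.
We seek v_1 ∈ ker((A - I)^3) \ ker((A - I)^2), then set v_{i+1} = (A - I) v_i.

One such chain is v_1 = [[1, -1, 1]]^T, v_2 = [[2, -2, 1]]^T, v_3 = [[2, -3, 1]]^T. Check: (A - I) v_3 = [[0, 0, 0]]^T = 0.

v_1 = [[1, -1, 1]]^T, v_2 = [[2, -2, 1]]^T, v_3 = [[2, -3, 1]]^T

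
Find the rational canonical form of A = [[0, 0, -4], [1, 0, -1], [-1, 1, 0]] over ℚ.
R = [[0, 0, -4], [1, 0, 3], [0, 1, 0]]

The invariant factors of A (the non-unit diagonal entries of the Smith normal form of xI - A over ℚ[x]) are x^3 - 3x + 4, each dividing the next. The characteristic polynomial is their product, x^3 - 3x + 4.

The rational canonical form is the block-diagonal matrix of companion matrices C(f_i):
R = [[0, 0, -4], [1, 0, 3], [0, 1, 0]].

Note the characteristic polynomial does not split into linear factors over ℚ, so A has no Jordan form over ℚ; the rational canonical form exists over any field.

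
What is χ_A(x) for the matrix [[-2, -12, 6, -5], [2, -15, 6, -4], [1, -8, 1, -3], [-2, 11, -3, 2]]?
χ_A(x) = (x + 3)^3(x + 5)

xI - A = [[x + 2, 12, -6, 5], [-2, x + 15, -6, 4], [-1, 8, x - 1, 3], [2, -11, 3, x - 2]].

Expanding det(xI - A) along the first row:
det(xI - A) = + (x + 2)·det([[x + 15, -6, 4], [8, x - 1, 3], [-11, 3, x - 2]]) - (12)·det([[-2, -6, 4], [-1, x - 1, 3], [2, 3, x - 2]]) + (-6)·det([[-2, x + 15, 4], [-1, 8, 3], [2, -11, x - 2]]) - (5)·det([[-2, x + 15, -6], [-1, 8, x - 1], [2, -11, 3]]).

Evaluating gives χ_A(x) = x^4 + 14x^3 + 72x^2 + 162x + 135 = (x + 3)^3(x + 5).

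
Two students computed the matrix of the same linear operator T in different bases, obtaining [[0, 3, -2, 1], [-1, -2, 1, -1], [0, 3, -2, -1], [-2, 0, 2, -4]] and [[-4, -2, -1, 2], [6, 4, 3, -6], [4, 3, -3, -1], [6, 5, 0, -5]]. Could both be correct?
Two matrices over a field are similar if and only if they have the same invariant factors.

Both A and B have characteristic polynomial (x + 2)^4 and minimal polynomial (x + 2)^3. Computing further, both have invariant factors x + 2, (x + 2)^3. Hence A and B are similar.

Yes.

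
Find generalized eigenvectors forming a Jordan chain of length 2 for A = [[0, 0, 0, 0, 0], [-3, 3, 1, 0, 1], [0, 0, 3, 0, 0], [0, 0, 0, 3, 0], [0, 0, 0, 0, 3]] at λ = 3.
v_1 = [[0, 0, 1, 0, 0]]^T, v_2 = [[0, 1, 0, 0, 0]]^T

We seek v_1 ∈ ker((A - 3I)^2) \ ker(A - 3I), then set v_{i+1} = (A - 3I) v_i.

One such chain is v_1 = [[0, 0, 1, 0, 0]]^T, v_2 = [[0, 1, 0, 0, 0]]^T. Check: (A - 3I) v_2 = [[0, 0, 0, 0, 0]]^T = 0.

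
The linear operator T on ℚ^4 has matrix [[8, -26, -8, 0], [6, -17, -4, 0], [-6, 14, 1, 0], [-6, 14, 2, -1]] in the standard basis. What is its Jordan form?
J = [[-4, 0, 0, 0], [0, -3, 0, 0], [0, 0, -1, 0], [0, 0, 0, -1]]

The characteristic polynomial is det(xI - A) = (x + 1)^2(x + 3)(x + 4), so the eigenvalues are -4 (algebraic multiplicity 1), -3 (algebraic multiplicity 1), -1 (algebraic multiplicity 2).

For λ = -4: algebraic multiplicity 1 gives one 1×1 block.

For λ = -3: algebraic multiplicity 1 gives one 1×1 block.

For λ = -1: rank(A + I) = 2. The eigenspace has dimension 4 - 2 = 2, so there are 2 Jordan blocks; the rank sequence gives block sizes [1, 1].

Assembling the blocks gives the Jordan form J above.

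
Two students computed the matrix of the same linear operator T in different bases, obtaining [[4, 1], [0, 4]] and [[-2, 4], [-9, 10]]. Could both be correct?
Yes.

Two matrices over a field are similar if and only if they have the same invariant factors.

Both A and B have characteristic polynomial (x - 4)^2 and minimal polynomial (x - 4)^2. Computing further, both have invariant factors (x - 4)^2. Hence A and B are similar.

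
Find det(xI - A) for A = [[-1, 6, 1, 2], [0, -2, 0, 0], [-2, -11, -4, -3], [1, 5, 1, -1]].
xI - A = [[x + 1, -6, -1, -2], [0, x + 2, 0, 0], [2, 11, x + 4, 3], [-1, -5, -1, x + 1]].

Expanding det(xI - A) along the first row:
det(xI - A) = + (x + 1)·det([[x + 2, 0, 0], [11, x + 4, 3], [-5, -1, x + 1]]) - (-6)·det([[0, 0, 0], [2, x + 4, 3], [-1, -1, x + 1]]) + (-1)·det([[0, x + 2, 0], [2, 11, 3], [-1, -5, x + 1]]) - (-2)·det([[0, x + 2, 0], [2, 11, x + 4], [-1, -5, -1]]).

Evaluating gives χ_A(x) = x^4 + 8x^3 + 24x^2 + 32x + 16 = (x + 2)^4.

χ_A(x) = (x + 2)^4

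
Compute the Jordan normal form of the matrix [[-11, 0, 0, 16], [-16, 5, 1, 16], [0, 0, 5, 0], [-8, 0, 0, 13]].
J = [[-3, 0, 0, 0], [0, 5, 1, 0], [0, 0, 5, 0], [0, 0, 0, 5]]

The characteristic polynomial is det(xI - A) = (x - 5)^3(x + 3), so the eigenvalues are -3 (algebraic multiplicity 1), 5 (algebraic multiplicity 3).

For λ = -3: algebraic multiplicity 1 gives one 1×1 block.

For λ = 5: rank(A - 5I) = 2, rank((A - 5I)^2) = 1. The eigenspace has dimension 4 - 2 = 2, so there are 2 Jordan blocks; the rank sequence gives block sizes [2, 1].

Assembling the blocks gives the Jordan form J above.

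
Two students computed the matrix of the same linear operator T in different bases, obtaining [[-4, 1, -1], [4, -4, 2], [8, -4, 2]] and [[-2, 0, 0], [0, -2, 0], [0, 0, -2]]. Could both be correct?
No.

Both have characteristic polynomial (x + 2)^3, but the minimal polynomial of A is (x + 2)^2 while the minimal polynomial of B is x + 2. The minimal polynomial is a similarity invariant, so A and B are not similar.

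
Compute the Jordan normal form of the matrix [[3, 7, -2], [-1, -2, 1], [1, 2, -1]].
J = [[0, 1, 0], [0, 0, 1], [0, 0, 0]]

The characteristic polynomial is det(xI - A) = x^3, so the eigenvalues are 0 (algebraic multiplicity 3).

For λ = 0: rank(A) = 2, rank(A^2) = 1, rank(A^3) = 0. The eigenspace has dimension 3 - 2 = 1, so there is 1 Jordan block; the rank sequence gives block sizes [3].

Assembling the blocks gives the Jordan form J above.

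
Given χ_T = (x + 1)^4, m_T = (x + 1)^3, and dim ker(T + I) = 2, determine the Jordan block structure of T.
λ = -1: algebraic multiplicity 4 (exponent in χ_T), largest block size 3 (exponent in m_T), 2 blocks (geometric multiplicity). These force block sizes [3, 1].

Jordan blocks: (-1, 3), (-1, 1)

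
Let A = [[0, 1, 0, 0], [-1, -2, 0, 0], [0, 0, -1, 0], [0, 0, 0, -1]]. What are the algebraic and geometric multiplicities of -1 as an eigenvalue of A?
algebraic multiplicity 4, geometric multiplicity 3

The characteristic polynomial is (x + 1)^4, so the factor x + 1 appears with exponent 4: the algebraic multiplicity is 4.

rank(A + I) = 1, so the eigenspace has dimension 4 - 1 = 3: the geometric multiplicity is 3.

Since 3 < 4, A is not diagonalizable.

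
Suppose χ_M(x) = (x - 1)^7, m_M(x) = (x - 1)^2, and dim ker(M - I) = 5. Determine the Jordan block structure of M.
λ = 1: algebraic multiplicity 7 (exponent in χ_M), largest block size 2 (exponent in m_M), 5 blocks (geometric multiplicity). These force block sizes [2, 2, 1, 1, 1].

Jordan blocks: (1, 2), (1, 2), (1, 1), (1, 1), (1, 1)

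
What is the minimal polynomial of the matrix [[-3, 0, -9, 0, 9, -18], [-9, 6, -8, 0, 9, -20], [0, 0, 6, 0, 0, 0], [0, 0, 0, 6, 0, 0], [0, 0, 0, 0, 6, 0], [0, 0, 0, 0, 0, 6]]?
m_A(x) = (x - 6)^2(x + 3)

The characteristic polynomial factors as (x - 6)^5(x + 3). The minimal polynomial is ∏(x - λ)^{k_λ} where k_λ is the size of the largest Jordan block at λ.

For λ = -3: rank(A + 3I) = 5, and the largest Jordan block has size 1 (the smallest k with rank((A + 3I)^k) = rank((A + 3I)^(k+1))).
For λ = 6: rank(A - 6I) = 2, and the largest Jordan block has size 2 (the smallest k with rank((A - 6I)^k) = rank((A - 6I)^(k+1))).

So m_A(x) = (x - 6)^2(x + 3).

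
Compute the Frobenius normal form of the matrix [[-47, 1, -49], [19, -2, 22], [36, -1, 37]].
The invariant factors of A (the non-unit diagonal entries of the Smith normal form of xI - A over ℚ[x]) are (x + 4)^3, each dividing the next. The characteristic polynomial is their product, (x + 4)^3.

The rational canonical form is the block-diagonal matrix of companion matrices C(f_i):
R = [[0, 0, -64], [1, 0, -48], [0, 1, -12]].

R = [[0, 0, -64], [1, 0, -48], [0, 1, -12]]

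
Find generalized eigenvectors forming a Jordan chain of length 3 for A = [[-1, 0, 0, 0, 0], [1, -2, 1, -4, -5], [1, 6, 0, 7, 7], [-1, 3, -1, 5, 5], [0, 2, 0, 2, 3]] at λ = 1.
v_1 = [[0, 2, -3, -1, -1]]^T, v_2 = [[0, 0, 1, 0, 0]]^T, v_3 = [[0, 1, -1, -1, 0]]^T

We seek v_1 ∈ ker((A - I)^3) \ ker((A - I)^2), then set v_{i+1} = (A - I) v_i.

One such chain is v_1 = [[0, 2, -3, -1, -1]]^T, v_2 = [[0, 0, 1, 0, 0]]^T, v_3 = [[0, 1, -1, -1, 0]]^T. Check: (A - I) v_3 = [[0, 0, 0, 0, 0]]^T = 0.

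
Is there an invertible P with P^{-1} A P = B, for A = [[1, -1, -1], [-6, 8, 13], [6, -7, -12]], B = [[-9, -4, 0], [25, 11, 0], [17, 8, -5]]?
Yes.

Two matrices over a field are similar if and only if they have the same invariant factors.

Both A and B have characteristic polynomial (x - 1)^2(x + 5) and minimal polynomial (x - 1)^2(x + 5). Computing further, both have invariant factors (x - 1)^2(x + 5). Hence A and B are similar.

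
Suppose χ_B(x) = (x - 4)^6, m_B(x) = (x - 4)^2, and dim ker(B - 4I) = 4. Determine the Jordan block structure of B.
λ = 4: algebraic multiplicity 6 (exponent in χ_B), largest block size 2 (exponent in m_B), 4 blocks (geometric multiplicity). These force block sizes [2, 2, 1, 1].

Jordan blocks: (4, 2), (4, 2), (4, 1), (4, 1)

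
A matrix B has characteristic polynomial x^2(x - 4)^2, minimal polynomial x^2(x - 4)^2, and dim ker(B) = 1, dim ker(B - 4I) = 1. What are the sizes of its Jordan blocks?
Jordan blocks: (0, 2), (4, 2)

λ = 0: algebraic multiplicity 2 (exponent in χ_B), largest block size 2 (exponent in m_B), 1 block (geometric multiplicity). This forces block sizes [2].
λ = 4: algebraic multiplicity 2 (exponent in χ_B), largest block size 2 (exponent in m_B), 1 block (geometric multiplicity). This forces block sizes [2].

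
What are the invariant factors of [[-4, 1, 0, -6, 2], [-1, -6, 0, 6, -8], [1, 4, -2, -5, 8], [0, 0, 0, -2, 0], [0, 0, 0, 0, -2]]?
The Jordan structure of A has elementary divisors (x + 5)^2, (x + 2)^2, (x + 2). Arranging the block sizes at each eigenvalue in decreasing order and taking row products gives the invariant factors.

Invariant factors (smallest first, each dividing the next): x + 2, (x + 2)^2(x + 5)^2.

Check: the last factor (x + 2)^2(x + 5)^2 is the minimal polynomial, and the product (x + 2)^3(x + 5)^2 is the characteristic polynomial.

x + 2, (x + 2)^2(x + 5)^2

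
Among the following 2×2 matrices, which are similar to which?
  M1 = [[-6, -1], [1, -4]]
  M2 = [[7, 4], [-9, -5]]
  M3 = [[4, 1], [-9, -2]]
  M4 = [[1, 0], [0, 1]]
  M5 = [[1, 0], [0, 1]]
Characteristic polynomials: χ_{M1} = (x + 5)^2, χ_{M2} = (x - 1)^2, χ_{M3} = (x - 1)^2, χ_{M4} = (x - 1)^2, χ_{M5} = (x - 1)^2.

{M1}: invariant factors (x + 5)^2.

{M2, M3}: invariant factors (x - 1)^2.

{M4, M5}: invariant factors x - 1, x - 1.

Matrices are similar if and only if their invariant-factor lists agree; the partition into similarity classes is {M1}, {M2, M3}, {M4, M5}.

3 classes: {M1}, {M2, M3}, {M4, M5}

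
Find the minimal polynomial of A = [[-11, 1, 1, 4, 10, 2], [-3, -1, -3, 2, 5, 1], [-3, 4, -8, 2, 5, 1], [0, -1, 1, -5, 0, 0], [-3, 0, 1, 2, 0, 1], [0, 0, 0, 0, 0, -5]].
The characteristic polynomial factors as (x + 5)^6. The minimal polynomial is ∏(x - λ)^{k_λ} where k_λ is the size of the largest Jordan block at λ.

For λ = -5: rank(A + 5I) = 2, and the largest Jordan block has size 3 (the smallest k with rank((A + 5I)^k) = rank((A + 5I)^(k+1))).

So m_A(x) = (x + 5)^3.

m_A(x) = (x + 5)^3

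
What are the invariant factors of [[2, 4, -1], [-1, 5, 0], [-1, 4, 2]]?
(x - 3)^3

The Jordan structure of A has elementary divisors (x - 3)^3. Arranging the block sizes at each eigenvalue in decreasing order and taking row products gives the invariant factors.

Invariant factors (smallest first, each dividing the next): (x - 3)^3.

Check: the last factor (x - 3)^3 is the minimal polynomial, and the product (x - 3)^3 is the characteristic polynomial.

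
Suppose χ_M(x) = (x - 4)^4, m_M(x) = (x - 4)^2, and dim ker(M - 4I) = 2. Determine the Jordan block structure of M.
λ = 4: algebraic multiplicity 4 (exponent in χ_M), largest block size 2 (exponent in m_M), 2 blocks (geometric multiplicity). These force block sizes [2, 2].

Jordan blocks: (4, 2), (4, 2)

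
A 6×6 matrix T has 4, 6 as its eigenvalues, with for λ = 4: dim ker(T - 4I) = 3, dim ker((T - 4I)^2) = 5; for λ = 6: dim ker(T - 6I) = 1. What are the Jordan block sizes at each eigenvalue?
λ = 4: successive nullity increments [3, 2] count blocks of size ≥ k; block sizes are [2, 2, 1].
λ = 6: successive nullity increments [1] count blocks of size ≥ k; block sizes are [1].

Jordan blocks: (4, 2), (4, 2), (4, 1), (6, 1)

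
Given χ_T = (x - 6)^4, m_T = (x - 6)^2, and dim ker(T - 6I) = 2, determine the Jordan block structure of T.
Jordan blocks: (6, 2), (6, 2)

λ = 6: algebraic multiplicity 4 (exponent in χ_T), largest block size 2 (exponent in m_T), 2 blocks (geometric multiplicity). These force block sizes [2, 2].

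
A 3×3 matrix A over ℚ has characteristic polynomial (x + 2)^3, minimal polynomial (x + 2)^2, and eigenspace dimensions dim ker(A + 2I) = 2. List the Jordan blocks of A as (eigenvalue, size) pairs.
λ = -2: algebraic multiplicity 3 (exponent in χ_A), largest block size 2 (exponent in m_A), 2 blocks (geometric multiplicity). These force block sizes [2, 1].

Jordan blocks: (-2, 2), (-2, 1)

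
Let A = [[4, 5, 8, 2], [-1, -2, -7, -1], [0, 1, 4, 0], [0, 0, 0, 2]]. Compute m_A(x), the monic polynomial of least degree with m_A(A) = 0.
The characteristic polynomial factors as (x - 2)^4. The minimal polynomial is ∏(x - λ)^{k_λ} where k_λ is the size of the largest Jordan block at λ.

For λ = 2: rank(A - 2I) = 2, and the largest Jordan block has size 3 (the smallest k with rank((A - 2I)^k) = rank((A - 2I)^(k+1))).

So m_A(x) = (x - 2)^3.

m_A(x) = (x - 2)^3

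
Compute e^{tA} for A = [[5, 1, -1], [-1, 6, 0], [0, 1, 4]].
e^{tA} = [[(2 - t^2)*e^{5*t}/2, t*e^{5*t}, t*(t - 2)*e^{5*t}/2], [t*(-t - 2)*e^{5*t}/2, (t + 1)*e^{5*t}, t^2*e^{5*t}/2], [-t^2*e^{5*t}/2, t*e^{5*t}, (t^2/2 - t + 1)*e^{5*t}]]

A has Jordan form J = [[5, 1, 0], [0, 5, 1], [0, 0, 5]] with A = PJP^{-1}, so e^{tA} = P e^{tJ} P^{-1}.

For a Jordan block J_k(λ), e^{tJ_k(λ)} = e^{λt} · (I + tN + t^2 N^2/2! + ... + t^{k-1} N^{k-1}/(k-1)!) where N is the nilpotent superdiagonal part.

Assembling the blocks and conjugating back gives the entries of e^{tA} as shown above.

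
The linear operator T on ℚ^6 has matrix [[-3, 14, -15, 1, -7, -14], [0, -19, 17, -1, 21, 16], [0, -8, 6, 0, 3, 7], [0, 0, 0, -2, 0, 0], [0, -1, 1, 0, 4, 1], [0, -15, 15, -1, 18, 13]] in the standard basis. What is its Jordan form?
The characteristic polynomial is det(xI - A) = (x - 4)^2(x + 2)^3(x + 3), so the eigenvalues are -3 (algebraic multiplicity 1), -2 (algebraic multiplicity 3), 4 (algebraic multiplicity 2).

For λ = -3: algebraic multiplicity 1 gives one 1×1 block.

For λ = -2: rank(A + 2I) = 5, rank((A + 2I)^2) = 4, rank((A + 2I)^3) = 3. The eigenspace has dimension 6 - 5 = 1, so there is 1 Jordan block; the rank sequence gives block sizes [3].

For λ = 4: rank(A - 4I) = 5, rank((A - 4I)^2) = 4. The eigenspace has dimension 6 - 5 = 1, so there is 1 Jordan block; the rank sequence gives block sizes [2].

Assembling the blocks gives the Jordan form J above.

J = [[-3, 0, 0, 0, 0, 0], [0, -2, 1, 0, 0, 0], [0, 0, -2, 1, 0, 0], [0, 0, 0, -2, 0, 0], [0, 0, 0, 0, 4, 1], [0, 0, 0, 0, 0, 4]]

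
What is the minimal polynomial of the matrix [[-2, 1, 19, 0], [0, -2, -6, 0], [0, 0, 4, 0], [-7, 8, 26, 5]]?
The characteristic polynomial factors as (x - 5)(x - 4)(x + 2)^2. The minimal polynomial is ∏(x - λ)^{k_λ} where k_λ is the size of the largest Jordan block at λ.

For λ = -2: rank(A + 2I) = 3, and the largest Jordan block has size 2 (the smallest k with rank((A + 2I)^k) = rank((A + 2I)^(k+1))).
For λ = 4: rank(A - 4I) = 3, and the largest Jordan block has size 1 (the smallest k with rank((A - 4I)^k) = rank((A - 4I)^(k+1))).
For λ = 5: rank(A - 5I) = 3, and the largest Jordan block has size 1 (the smallest k with rank((A - 5I)^k) = rank((A - 5I)^(k+1))).

So m_A(x) = (x - 5)(x - 4)(x + 2)^2.

m_A(x) = (x - 5)(x - 4)(x + 2)^2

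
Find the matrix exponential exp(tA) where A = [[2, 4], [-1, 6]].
e^{tA} = [[(1 - 2*t)*e^{4*t}, 4*t*e^{4*t}], [-t*e^{4*t}, (2*t + 1)*e^{4*t}]]

A has Jordan form J = [[4, 1], [0, 4]] with A = PJP^{-1}, so e^{tA} = P e^{tJ} P^{-1}.

For a Jordan block J_k(λ), e^{tJ_k(λ)} = e^{λt} · (I + tN + t^2 N^2/2! + ... + t^{k-1} N^{k-1}/(k-1)!) where N is the nilpotent superdiagonal part.

Assembling the blocks and conjugating back gives the entries of e^{tA} as shown above.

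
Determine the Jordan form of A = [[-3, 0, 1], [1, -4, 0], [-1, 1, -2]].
J = [[-3, 1, 0], [0, -3, 1], [0, 0, -3]]

The characteristic polynomial is det(xI - A) = (x + 3)^3, so the eigenvalues are -3 (algebraic multiplicity 3).

For λ = -3: rank(A + 3I) = 2, rank((A + 3I)^2) = 1, rank((A + 3I)^3) = 0. The eigenspace has dimension 3 - 2 = 1, so there is 1 Jordan block; the rank sequence gives block sizes [3].

Assembling the blocks gives the Jordan form J above.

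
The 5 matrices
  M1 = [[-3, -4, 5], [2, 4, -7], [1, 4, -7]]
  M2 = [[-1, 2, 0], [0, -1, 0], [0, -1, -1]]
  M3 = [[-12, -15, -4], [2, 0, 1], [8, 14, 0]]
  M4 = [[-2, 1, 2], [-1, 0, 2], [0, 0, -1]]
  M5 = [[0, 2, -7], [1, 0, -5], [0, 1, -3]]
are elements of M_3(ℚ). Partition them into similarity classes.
4 classes: {M1}, {M2, M4}, {M3}, {M5}

Characteristic polynomials: χ_{M1} = (x + 2)^3, χ_{M2} = (x + 1)^3, χ_{M3} = (x + 4)^3, χ_{M4} = (x + 1)^3, χ_{M5} = (x + 1)^3.

{M1}: invariant factors (x + 2)^3.

{M2, M4}: invariant factors x + 1, (x + 1)^2.

{M3}: invariant factors (x + 4)^3.

{M5}: invariant factors (x + 1)^3.

Matrices are similar if and only if their invariant-factor lists agree; the partition into similarity classes is {M1}, {M2, M4}, {M3}, {M5}.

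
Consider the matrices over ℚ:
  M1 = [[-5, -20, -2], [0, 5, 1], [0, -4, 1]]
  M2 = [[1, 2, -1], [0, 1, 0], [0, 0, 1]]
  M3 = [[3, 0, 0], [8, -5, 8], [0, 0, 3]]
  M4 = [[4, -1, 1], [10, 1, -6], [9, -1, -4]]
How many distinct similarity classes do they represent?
Characteristic polynomials: χ_{M1} = (x - 3)^2(x + 5), χ_{M2} = (x - 1)^3, χ_{M3} = (x - 3)^2(x + 5), χ_{M4} = (x - 3)^2(x + 5).

{M1, M4}: invariant factors (x - 3)^2(x + 5).

{M2}: invariant factors x - 1, (x - 1)^2.

{M3}: invariant factors x - 3, (x - 3)(x + 5).

Matrices are similar if and only if their invariant-factor lists agree; the partition into similarity classes is {M1, M4}, {M2}, {M3}.

3 classes: {M1, M4}, {M2}, {M3}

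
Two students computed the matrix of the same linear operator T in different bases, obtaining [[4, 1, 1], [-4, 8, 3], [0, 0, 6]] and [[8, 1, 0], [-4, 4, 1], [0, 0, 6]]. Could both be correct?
Two matrices over a field are similar if and only if they have the same invariant factors.

Both A and B have characteristic polynomial (x - 6)^3 and minimal polynomial (x - 6)^3. Computing further, both have invariant factors (x - 6)^3. Hence A and B are similar.

Yes.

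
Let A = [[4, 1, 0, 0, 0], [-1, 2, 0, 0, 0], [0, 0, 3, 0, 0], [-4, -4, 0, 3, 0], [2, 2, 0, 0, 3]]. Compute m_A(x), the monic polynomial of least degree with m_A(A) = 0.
m_A(x) = (x - 3)^2

The characteristic polynomial factors as (x - 3)^5. The minimal polynomial is ∏(x - λ)^{k_λ} where k_λ is the size of the largest Jordan block at λ.

For λ = 3: rank(A - 3I) = 1, and the largest Jordan block has size 2 (the smallest k with rank((A - 3I)^k) = rank((A - 3I)^(k+1))).

So m_A(x) = (x - 3)^2.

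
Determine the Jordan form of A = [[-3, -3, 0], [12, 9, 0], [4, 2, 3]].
J = [[3, 1, 0], [0, 3, 0], [0, 0, 3]]

The characteristic polynomial is det(xI - A) = (x - 3)^3, so the eigenvalues are 3 (algebraic multiplicity 3).

For λ = 3: rank(A - 3I) = 1, rank((A - 3I)^2) = 0. The eigenspace has dimension 3 - 1 = 2, so there are 2 Jordan blocks; the rank sequence gives block sizes [2, 1].

Assembling the blocks gives the Jordan form J above.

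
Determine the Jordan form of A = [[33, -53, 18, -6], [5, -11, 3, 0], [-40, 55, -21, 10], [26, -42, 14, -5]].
The characteristic polynomial is det(xI - A) = (x + 1)^4, so the eigenvalues are -1 (algebraic multiplicity 4).

For λ = -1: rank(A + I) = 2, rank((A + I)^2) = 1, rank((A + I)^3) = 0. The eigenspace has dimension 4 - 2 = 2, so there are 2 Jordan blocks; the rank sequence gives block sizes [3, 1].

Assembling the blocks gives the Jordan form J above.

J = [[-1, 1, 0, 0], [0, -1, 1, 0], [0, 0, -1, 0], [0, 0, 0, -1]]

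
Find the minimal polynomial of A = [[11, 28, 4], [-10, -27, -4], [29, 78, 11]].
m_A(x) = (x - 1)(x + 3)^2

The characteristic polynomial factors as (x - 1)(x + 3)^2. The minimal polynomial is ∏(x - λ)^{k_λ} where k_λ is the size of the largest Jordan block at λ.

For λ = -3: rank(A + 3I) = 2, and the largest Jordan block has size 2 (the smallest k with rank((A + 3I)^k) = rank((A + 3I)^(k+1))).
For λ = 1: rank(A - I) = 2, and the largest Jordan block has size 1 (the smallest k with rank((A - I)^k) = rank((A - I)^(k+1))).

So m_A(x) = (x - 1)(x + 3)^2.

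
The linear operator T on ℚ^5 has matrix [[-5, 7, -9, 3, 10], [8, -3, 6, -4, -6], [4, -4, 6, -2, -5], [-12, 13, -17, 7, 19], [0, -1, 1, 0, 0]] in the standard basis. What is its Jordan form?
The characteristic polynomial is det(xI - A) = (x - 1)^5, so the eigenvalues are 1 (algebraic multiplicity 5).

For λ = 1: rank(A - I) = 3, rank((A - I)^2) = 1, rank((A - I)^3) = 0. The eigenspace has dimension 5 - 3 = 2, so there are 2 Jordan blocks; the rank sequence gives block sizes [3, 2].

Assembling the blocks gives the Jordan form J above.

J = [[1, 1, 0, 0, 0], [0, 1, 1, 0, 0], [0, 0, 1, 0, 0], [0, 0, 0, 1, 1], [0, 0, 0, 0, 1]]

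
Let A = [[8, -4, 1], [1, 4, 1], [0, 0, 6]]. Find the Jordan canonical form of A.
The characteristic polynomial is det(xI - A) = (x - 6)^3, so the eigenvalues are 6 (algebraic multiplicity 3).

For λ = 6: rank(A - 6I) = 2, rank((A - 6I)^2) = 1, rank((A - 6I)^3) = 0. The eigenspace has dimension 3 - 2 = 1, so there is 1 Jordan block; the rank sequence gives block sizes [3].

Assembling the blocks gives the Jordan form J above.

J = [[6, 1, 0], [0, 6, 1], [0, 0, 6]]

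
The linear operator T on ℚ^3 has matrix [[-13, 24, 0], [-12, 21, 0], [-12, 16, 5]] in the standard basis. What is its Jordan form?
J = [[3, 0, 0], [0, 5, 0], [0, 0, 5]]

The characteristic polynomial is det(xI - A) = (x - 5)^2(x - 3), so the eigenvalues are 3 (algebraic multiplicity 1), 5 (algebraic multiplicity 2).

For λ = 3: algebraic multiplicity 1 gives one 1×1 block.

For λ = 5: rank(A - 5I) = 1. The eigenspace has dimension 3 - 1 = 2, so there are 2 Jordan blocks; the rank sequence gives block sizes [1, 1].

Assembling the blocks gives the Jordan form J above.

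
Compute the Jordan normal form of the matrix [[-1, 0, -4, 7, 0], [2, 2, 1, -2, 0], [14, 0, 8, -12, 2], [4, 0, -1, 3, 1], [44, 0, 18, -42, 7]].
J = [[2, 1, 0, 0, 0], [0, 2, 0, 0, 0], [0, 0, 5, 1, 0], [0, 0, 0, 5, 1], [0, 0, 0, 0, 5]]

The characteristic polynomial is det(xI - A) = (x - 5)^3(x - 2)^2, so the eigenvalues are 2 (algebraic multiplicity 2), 5 (algebraic multiplicity 3).

For λ = 2: rank(A - 2I) = 4, rank((A - 2I)^2) = 3. The eigenspace has dimension 5 - 4 = 1, so there is 1 Jordan block; the rank sequence gives block sizes [2].

For λ = 5: rank(A - 5I) = 4, rank((A - 5I)^2) = 3, rank((A - 5I)^3) = 2. The eigenspace has dimension 5 - 4 = 1, so there is 1 Jordan block; the rank sequence gives block sizes [3].

Assembling the blocks gives the Jordan form J above.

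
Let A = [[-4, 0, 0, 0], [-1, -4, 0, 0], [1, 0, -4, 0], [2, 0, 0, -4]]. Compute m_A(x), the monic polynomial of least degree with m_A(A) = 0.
The characteristic polynomial factors as (x + 4)^4. The minimal polynomial is ∏(x - λ)^{k_λ} where k_λ is the size of the largest Jordan block at λ.

For λ = -4: rank(A + 4I) = 1, and the largest Jordan block has size 2 (the smallest k with rank((A + 4I)^k) = rank((A + 4I)^(k+1))).

So m_A(x) = (x + 4)^2.

m_A(x) = (x + 4)^2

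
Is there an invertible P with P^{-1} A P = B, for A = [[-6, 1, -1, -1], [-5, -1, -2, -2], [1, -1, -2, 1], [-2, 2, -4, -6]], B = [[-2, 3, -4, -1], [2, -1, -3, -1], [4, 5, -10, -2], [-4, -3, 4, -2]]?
Yes.

Two matrices over a field are similar if and only if they have the same invariant factors.

Both A and B have characteristic polynomial (x + 3)(x + 4)^3 and minimal polynomial (x + 3)(x + 4)^3. Computing further, both have invariant factors (x + 3)(x + 4)^3. Hence A and B are similar.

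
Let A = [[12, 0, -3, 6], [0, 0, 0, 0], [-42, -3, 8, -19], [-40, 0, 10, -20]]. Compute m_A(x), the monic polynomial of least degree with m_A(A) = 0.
m_A(x) = x^3

The characteristic polynomial factors as x^4. The minimal polynomial is ∏(x - λ)^{k_λ} where k_λ is the size of the largest Jordan block at λ.

For λ = 0: rank(A) = 2, and the largest Jordan block has size 3 (the smallest k with rank(A^k) = rank(A^(k+1))).

So m_A(x) = x^3.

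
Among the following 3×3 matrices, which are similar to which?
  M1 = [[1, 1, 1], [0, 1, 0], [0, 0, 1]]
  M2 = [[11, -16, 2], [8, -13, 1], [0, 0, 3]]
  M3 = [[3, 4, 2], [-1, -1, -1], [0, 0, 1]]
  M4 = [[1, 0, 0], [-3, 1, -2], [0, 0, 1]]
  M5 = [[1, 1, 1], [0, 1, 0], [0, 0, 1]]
Characteristic polynomials: χ_{M1} = (x - 1)^3, χ_{M2} = (x - 3)^2(x + 5), χ_{M3} = (x - 1)^3, χ_{M4} = (x - 1)^3, χ_{M5} = (x - 1)^3.

{M1, M3, M4, M5}: invariant factors x - 1, (x - 1)^2.

{M2}: invariant factors (x - 3)^2(x + 5).

Matrices are similar if and only if their invariant-factor lists agree; the partition into similarity classes is {M1, M3, M4, M5}, {M2}.

2 classes: {M1, M3, M4, M5}, {M2}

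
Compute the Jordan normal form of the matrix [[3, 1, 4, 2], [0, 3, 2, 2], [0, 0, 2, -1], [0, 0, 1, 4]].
The characteristic polynomial is det(xI - A) = (x - 3)^4, so the eigenvalues are 3 (algebraic multiplicity 4).

For λ = 3: rank(A - 3I) = 2, rank((A - 3I)^2) = 0. The eigenspace has dimension 4 - 2 = 2, so there are 2 Jordan blocks; the rank sequence gives block sizes [2, 2].

Assembling the blocks gives the Jordan form J above.

J = [[3, 1, 0, 0], [0, 3, 0, 0], [0, 0, 3, 1], [0, 0, 0, 3]]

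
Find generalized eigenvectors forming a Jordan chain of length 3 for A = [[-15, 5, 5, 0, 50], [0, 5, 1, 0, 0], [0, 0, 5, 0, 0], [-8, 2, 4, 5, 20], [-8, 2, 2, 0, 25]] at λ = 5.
We seek v_1 ∈ ker((A - 5I)^3) \ ker((A - 5I)^2), then set v_{i+1} = (A - 5I) v_i.

One such chain is v_1 = [[0, -1, 1, -4, 0]]^T, v_2 = [[0, 1, 0, 2, 0]]^T, v_3 = [[5, 0, 0, 2, 2]]^T. Check: (A - 5I) v_3 = [[0, 0, 0, 0, 0]]^T = 0.

v_1 = [[0, -1, 1, -4, 0]]^T, v_2 = [[0, 1, 0, 2, 0]]^T, v_3 = [[5, 0, 0, 2, 2]]^T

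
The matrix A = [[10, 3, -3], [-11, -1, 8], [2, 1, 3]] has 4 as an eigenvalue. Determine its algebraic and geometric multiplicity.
algebraic multiplicity 3, geometric multiplicity 1

The characteristic polynomial is (x - 4)^3, so the factor x - 4 appears with exponent 3: the algebraic multiplicity is 3.

rank(A - 4I) = 2, so the eigenspace has dimension 3 - 2 = 1: the geometric multiplicity is 1.

Since 1 < 3, A is not diagonalizable.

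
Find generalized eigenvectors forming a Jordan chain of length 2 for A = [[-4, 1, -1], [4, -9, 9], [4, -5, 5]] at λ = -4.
v_1 = [[1, 1, 0]]^T, v_2 = [[1, -1, -1]]^T

We seek v_1 ∈ ker((A + 4I)^2) \ ker(A + 4I), then set v_{i+1} = (A + 4I) v_i.

One such chain is v_1 = [[1, 1, 0]]^T, v_2 = [[1, -1, -1]]^T. Check: (A + 4I) v_2 = [[0, 0, 0]]^T = 0.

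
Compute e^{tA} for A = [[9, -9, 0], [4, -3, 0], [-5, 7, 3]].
e^{tA} = [[(6*t + 1)*e^{3*t}, -9*t*e^{3*t}, 0], [4*t*e^{3*t}, (1 - 6*t)*e^{3*t}, 0], [t*(-t - 5)*e^{3*t}, t*(3*t + 14)*e^{3*t}/2, e^{3*t}]]

A has Jordan form J = [[3, 1, 0], [0, 3, 1], [0, 0, 3]] with A = PJP^{-1}, so e^{tA} = P e^{tJ} P^{-1}.

For a Jordan block J_k(λ), e^{tJ_k(λ)} = e^{λt} · (I + tN + t^2 N^2/2! + ... + t^{k-1} N^{k-1}/(k-1)!) where N is the nilpotent superdiagonal part.

Assembling the blocks and conjugating back gives the entries of e^{tA} as shown above.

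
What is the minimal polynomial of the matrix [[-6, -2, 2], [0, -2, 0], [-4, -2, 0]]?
The characteristic polynomial factors as (x + 2)^2(x + 4). The minimal polynomial is ∏(x - λ)^{k_λ} where k_λ is the size of the largest Jordan block at λ.

For λ = -4: rank(A + 4I) = 2, and the largest Jordan block has size 1 (the smallest k with rank((A + 4I)^k) = rank((A + 4I)^(k+1))).
For λ = -2: rank(A + 2I) = 1, and the largest Jordan block has size 1 (the smallest k with rank((A + 2I)^k) = rank((A + 2I)^(k+1))).

So m_A(x) = (x + 2)(x + 4).

m_A(x) = (x + 2)(x + 4)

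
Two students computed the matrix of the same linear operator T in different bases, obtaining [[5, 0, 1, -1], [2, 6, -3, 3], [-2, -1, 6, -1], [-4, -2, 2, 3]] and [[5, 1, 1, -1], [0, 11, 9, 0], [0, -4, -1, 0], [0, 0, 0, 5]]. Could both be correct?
Two matrices over a field are similar if and only if they have the same invariant factors.

Both A and B have characteristic polynomial (x - 5)^4 and minimal polynomial (x - 5)^3. Computing further, both have invariant factors x - 5, (x - 5)^3. Hence A and B are similar.

Yes.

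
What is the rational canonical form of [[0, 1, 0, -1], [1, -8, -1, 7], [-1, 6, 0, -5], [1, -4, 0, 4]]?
R = [[0, 0, 0, -1], [1, 0, 0, 4], [0, 1, 0, -2], [0, 0, 1, -4]]

The invariant factors of A (the non-unit diagonal entries of the Smith normal form of xI - A over ℚ[x]) are (x^2 + 2x - 1)^2, each dividing the next. The characteristic polynomial is their product, (x^2 + 2x - 1)^2.

The rational canonical form is the block-diagonal matrix of companion matrices C(f_i):
R = [[0, 0, 0, -1], [1, 0, 0, 4], [0, 1, 0, -2], [0, 0, 1, -4]].

Note the characteristic polynomial does not split into linear factors over ℚ, so A has no Jordan form over ℚ; the rational canonical form exists over any field.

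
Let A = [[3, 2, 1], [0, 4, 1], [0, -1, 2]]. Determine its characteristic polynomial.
xI - A = [[x - 3, -2, -1], [0, x - 4, -1], [0, 1, x - 2]].

Expanding det(xI - A) along the first row:
det(xI - A) = + (x - 3)·det([[x - 4, -1], [1, x - 2]]) - (-2)·det([[0, -1], [0, x - 2]]) + (-1)·det([[0, x - 4], [0, 1]]).

Evaluating gives χ_A(x) = x^3 - 9x^2 + 27x - 27 = (x - 3)^3.

χ_A(x) = (x - 3)^3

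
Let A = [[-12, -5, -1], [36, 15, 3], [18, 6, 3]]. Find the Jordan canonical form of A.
The characteristic polynomial is det(xI - A) = x(x - 3)^2, so the eigenvalues are 0 (algebraic multiplicity 1), 3 (algebraic multiplicity 2).

For λ = 0: algebraic multiplicity 1 gives one 1×1 block.

For λ = 3: rank(A - 3I) = 2, rank((A - 3I)^2) = 1. The eigenspace has dimension 3 - 2 = 1, so there is 1 Jordan block; the rank sequence gives block sizes [2].

Assembling the blocks gives the Jordan form J above.

J = [[0, 0, 0], [0, 3, 1], [0, 0, 3]]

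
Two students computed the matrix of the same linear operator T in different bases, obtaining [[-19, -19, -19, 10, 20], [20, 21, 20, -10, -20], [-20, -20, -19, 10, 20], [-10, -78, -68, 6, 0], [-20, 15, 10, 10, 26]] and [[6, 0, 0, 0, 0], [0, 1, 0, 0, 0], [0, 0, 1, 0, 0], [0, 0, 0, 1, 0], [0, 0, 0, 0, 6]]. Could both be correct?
Both have characteristic polynomial (x - 6)^2(x - 1)^3, but the minimal polynomial of A is (x - 6)(x - 1)^2 while the minimal polynomial of B is (x - 6)(x - 1). The minimal polynomial is a similarity invariant, so A and B are not similar.

No.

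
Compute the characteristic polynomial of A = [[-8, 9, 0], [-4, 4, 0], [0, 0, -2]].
xI - A = [[x + 8, -9, 0], [4, x - 4, 0], [0, 0, x + 2]].

Expanding det(xI - A) along the first row:
det(xI - A) = + (x + 8)·det([[x - 4, 0], [0, x + 2]]) - (-9)·det([[4, 0], [0, x + 2]]) + (0)·det([[4, x - 4], [0, 0]]).

Evaluating gives χ_A(x) = x^3 + 6x^2 + 12x + 8 = (x + 2)^3.

χ_A(x) = (x + 2)^3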